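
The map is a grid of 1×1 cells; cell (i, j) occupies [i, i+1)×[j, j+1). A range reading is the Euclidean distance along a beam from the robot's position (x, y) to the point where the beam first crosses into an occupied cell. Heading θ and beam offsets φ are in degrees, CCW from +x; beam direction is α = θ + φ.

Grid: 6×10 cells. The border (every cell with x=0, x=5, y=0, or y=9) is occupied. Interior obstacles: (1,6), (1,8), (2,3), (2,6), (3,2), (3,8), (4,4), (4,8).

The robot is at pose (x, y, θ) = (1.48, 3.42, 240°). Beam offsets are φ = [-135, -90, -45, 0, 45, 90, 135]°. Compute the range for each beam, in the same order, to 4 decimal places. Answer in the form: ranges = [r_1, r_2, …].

ranges = [1.8546, 0.5543, 0.4969, 0.9600, 2.5054, 0.6004, 0.5383]

beam 1: φ=-135°, α=105°
  d=(-0.2588,0.9659)  start (1,3)  tX=1.8546 tY=0.6005  stride 1/|dx|=3.8637 1/|dy|=1.0353
    cross y-line → (1,4), t=0.6005
    cross y-line → (1,5), t=1.6357
    cross x-line → (0,5), t=1.8546 (wall)
  → r_1 = 1.8546
beam 2: φ=-90°, α=150°
  d=(-0.8660,0.5000)  start (1,3)  tX=0.5543 tY=1.1600  stride 1/|dx|=1.1547 1/|dy|=2.0000
    cross x-line → (0,3), t=0.5543 (wall)
  → r_2 = 0.5543
beam 3: φ=-45°, α=195°
  d=(-0.9659,-0.2588)  start (1,3)  tX=0.4969 tY=1.6228  stride 1/|dx|=1.0353 1/|dy|=3.8637
    cross x-line → (0,3), t=0.4969 (wall)
  → r_3 = 0.4969
beam 4: φ=0°, α=240°
  d=(-0.5000,-0.8660)  start (1,3)  tX=0.9600 tY=0.4850  stride 1/|dx|=2.0000 1/|dy|=1.1547
    cross y-line → (1,2), t=0.4850
    cross x-line → (0,2), t=0.9600 (wall)
  → r_4 = 0.9600
beam 5: φ=45°, α=285°
  d=(0.2588,-0.9659)  start (1,3)  tX=2.0091 tY=0.4348  stride 1/|dx|=3.8637 1/|dy|=1.0353
    cross y-line → (1,2), t=0.4348
    cross y-line → (1,1), t=1.4701
    cross x-line → (2,1), t=2.0091
    cross y-line → (2,0), t=2.5054 (wall)
  → r_5 = 2.5054
beam 6: φ=90°, α=330°
  d=(0.8660,-0.5000)  start (1,3)  tX=0.6004 tY=0.8400  stride 1/|dx|=1.1547 1/|dy|=2.0000
    cross x-line → (2,3), t=0.6004 (wall)
  → r_6 = 0.6004
beam 7: φ=135°, α=15°
  d=(0.9659,0.2588)  start (1,3)  tX=0.5383 tY=2.2409  stride 1/|dx|=1.0353 1/|dy|=3.8637
    cross x-line → (2,3), t=0.5383 (wall)
  → r_7 = 0.5383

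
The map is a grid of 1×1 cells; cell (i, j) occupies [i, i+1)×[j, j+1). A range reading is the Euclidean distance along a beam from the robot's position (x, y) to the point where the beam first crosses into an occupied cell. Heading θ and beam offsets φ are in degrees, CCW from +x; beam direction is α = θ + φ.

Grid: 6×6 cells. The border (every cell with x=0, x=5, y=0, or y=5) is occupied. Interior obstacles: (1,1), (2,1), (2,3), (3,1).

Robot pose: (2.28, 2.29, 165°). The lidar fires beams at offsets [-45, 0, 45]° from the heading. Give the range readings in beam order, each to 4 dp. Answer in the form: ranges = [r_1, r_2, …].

ranges = [2.5600, 1.3252, 0.5800]

beam 1: φ=-45°, α=120°
  d=(-0.5000,0.8660)  start (2,2)  tX=0.5600 tY=0.8198  stride 1/|dx|=2.0000 1/|dy|=1.1547
    cross x-line → (1,2), t=0.5600
    cross y-line → (1,3), t=0.8198
    cross y-line → (1,4), t=1.9745
    cross x-line → (0,4), t=2.5600 (wall)
  → r_1 = 2.5600
beam 2: φ=0°, α=165°
  d=(-0.9659,0.2588)  start (2,2)  tX=0.2899 tY=2.7432  stride 1/|dx|=1.0353 1/|dy|=3.8637
    cross x-line → (1,2), t=0.2899
    cross x-line → (0,2), t=1.3252 (wall)
  → r_2 = 1.3252
beam 3: φ=45°, α=210°
  d=(-0.8660,-0.5000)  start (2,2)  tX=0.3233 tY=0.5800  stride 1/|dx|=1.1547 1/|dy|=2.0000
    cross x-line → (1,2), t=0.3233
    cross y-line → (1,1), t=0.5800 (wall)
  → r_3 = 0.5800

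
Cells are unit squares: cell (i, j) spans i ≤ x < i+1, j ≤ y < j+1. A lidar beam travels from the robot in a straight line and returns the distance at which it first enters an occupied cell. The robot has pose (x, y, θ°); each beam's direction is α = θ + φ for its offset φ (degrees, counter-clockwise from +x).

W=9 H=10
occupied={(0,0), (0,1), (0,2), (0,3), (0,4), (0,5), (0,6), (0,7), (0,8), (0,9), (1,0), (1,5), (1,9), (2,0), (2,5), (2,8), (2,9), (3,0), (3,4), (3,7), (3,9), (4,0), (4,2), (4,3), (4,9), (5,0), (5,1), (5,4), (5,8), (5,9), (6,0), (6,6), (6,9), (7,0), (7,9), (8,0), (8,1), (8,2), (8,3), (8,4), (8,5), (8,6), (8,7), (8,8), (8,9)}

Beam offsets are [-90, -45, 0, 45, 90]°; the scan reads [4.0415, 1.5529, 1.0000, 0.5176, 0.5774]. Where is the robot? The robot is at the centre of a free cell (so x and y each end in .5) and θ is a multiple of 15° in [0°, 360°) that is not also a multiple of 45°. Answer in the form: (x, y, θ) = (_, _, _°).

(x, y, θ) = (1.5, 4.5, 30°)

Enumerate (i+0.5, j+0.5, θ) over the 45 free cells and 16 admissible headings. For each, cast all 5 beams and compare to the given ranges.
  (5.5, 3.5, 120°): beam 1 = 2.8868 ≠ 4.0415 ✗
  (6.5, 1.5, 345°): beam 1 = 0.5176 ≠ 4.0415 ✗
  (4.5, 1.5, 300°): beam 1 = 1.0000 ≠ 4.0415 ✗
  (1.5, 1.5, 240°): beam 1 = 0.5774 ≠ 4.0415 ✗
  …
  (1.5, 4.5, 30°): r_1=4.0415, r_2=1.5529, r_3=1.0000, r_4=0.5176, r_5=0.5774 — all match ✓
Unique over the lattice → pose = (1.5, 4.5, 30°).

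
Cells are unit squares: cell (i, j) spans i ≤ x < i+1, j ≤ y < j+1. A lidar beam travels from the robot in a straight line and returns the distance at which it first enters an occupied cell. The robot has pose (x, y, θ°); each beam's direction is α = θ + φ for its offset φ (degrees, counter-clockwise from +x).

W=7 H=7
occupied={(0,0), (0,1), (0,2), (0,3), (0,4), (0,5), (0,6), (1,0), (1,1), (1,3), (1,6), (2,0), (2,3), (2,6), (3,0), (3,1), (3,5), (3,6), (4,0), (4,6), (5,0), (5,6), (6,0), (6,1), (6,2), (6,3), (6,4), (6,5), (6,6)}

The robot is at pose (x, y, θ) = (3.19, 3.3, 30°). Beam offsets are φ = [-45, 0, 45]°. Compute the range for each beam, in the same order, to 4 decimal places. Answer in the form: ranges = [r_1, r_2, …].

beam 1: φ=-45°, α=345°
  cosα=0.9659 sinα=-0.2588 | (3,3) | tMaxX 0.8386 tMaxY 1.1591 | tΔX 1.0353 tΔY 3.8637
    t=0.8386 [x] (4,3)
    t=1.1591 [y] (4,2)
    t=1.8738 [x] (5,2)
    t=2.9091 [x] (6,2) — stop
  → r_1 = 2.9091
beam 2: φ=0°, α=30°
  cosα=0.8660 sinα=0.5000 | (3,3) | tMaxX 0.9353 tMaxY 1.4000 | tΔX 1.1547 tΔY 2.0000
    t=0.9353 [x] (4,3)
    t=1.4000 [y] (4,4)
    t=2.0900 [x] (5,4)
    t=3.2447 [x] (6,4) — stop
  → r_2 = 3.2447
beam 3: φ=45°, α=75°
  cosα=0.2588 sinα=0.9659 | (3,3) | tMaxX 3.1296 tMaxY 0.7247 | tΔX 3.8637 tΔY 1.0353
    t=0.7247 [y] (3,4)
    t=1.7600 [y] (3,5) — stop
  → r_3 = 1.7600

ranges = [2.9091, 3.2447, 1.7600]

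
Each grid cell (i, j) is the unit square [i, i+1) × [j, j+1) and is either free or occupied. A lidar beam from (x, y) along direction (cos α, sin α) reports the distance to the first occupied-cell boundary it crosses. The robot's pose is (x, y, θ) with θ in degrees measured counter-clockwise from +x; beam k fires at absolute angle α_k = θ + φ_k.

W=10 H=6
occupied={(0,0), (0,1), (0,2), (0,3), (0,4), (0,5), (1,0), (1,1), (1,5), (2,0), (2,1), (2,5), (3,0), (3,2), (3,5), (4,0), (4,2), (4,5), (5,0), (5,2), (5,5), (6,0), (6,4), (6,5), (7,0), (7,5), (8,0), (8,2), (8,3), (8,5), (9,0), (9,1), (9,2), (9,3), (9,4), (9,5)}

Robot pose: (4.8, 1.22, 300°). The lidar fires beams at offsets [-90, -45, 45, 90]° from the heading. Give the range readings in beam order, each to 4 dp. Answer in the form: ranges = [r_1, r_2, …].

beam 1: φ=-90°, α=210°
  d=(-0.8660,-0.5000)  start (4,1)  tX=0.9238 tY=0.4400  stride 1/|dx|=1.1547 1/|dy|=2.0000
    cross y-line → (4,0), t=0.4400 (wall)
  → r_1 = 0.4400
beam 2: φ=-45°, α=255°
  d=(-0.2588,-0.9659)  start (4,1)  tX=3.0910 tY=0.2278  stride 1/|dx|=3.8637 1/|dy|=1.0353
    cross y-line → (4,0), t=0.2278 (wall)
  → r_2 = 0.2278
beam 3: φ=45°, α=345°
  d=(0.9659,-0.2588)  start (4,1)  tX=0.2071 tY=0.8500  stride 1/|dx|=1.0353 1/|dy|=3.8637
    cross x-line → (5,1), t=0.2071
    cross y-line → (5,0), t=0.8500 (wall)
  → r_3 = 0.8500
beam 4: φ=90°, α=30°
  d=(0.8660,0.5000)  start (4,1)  tX=0.2309 tY=1.5600  stride 1/|dx|=1.1547 1/|dy|=2.0000
    cross x-line → (5,1), t=0.2309
    cross x-line → (6,1), t=1.3856
    cross y-line → (6,2), t=1.5600
    cross x-line → (7,2), t=2.5403
    cross y-line → (7,3), t=3.5600
    cross x-line → (8,3), t=3.6950 (wall)
  → r_4 = 3.6950

ranges = [0.4400, 0.2278, 0.8500, 3.6950]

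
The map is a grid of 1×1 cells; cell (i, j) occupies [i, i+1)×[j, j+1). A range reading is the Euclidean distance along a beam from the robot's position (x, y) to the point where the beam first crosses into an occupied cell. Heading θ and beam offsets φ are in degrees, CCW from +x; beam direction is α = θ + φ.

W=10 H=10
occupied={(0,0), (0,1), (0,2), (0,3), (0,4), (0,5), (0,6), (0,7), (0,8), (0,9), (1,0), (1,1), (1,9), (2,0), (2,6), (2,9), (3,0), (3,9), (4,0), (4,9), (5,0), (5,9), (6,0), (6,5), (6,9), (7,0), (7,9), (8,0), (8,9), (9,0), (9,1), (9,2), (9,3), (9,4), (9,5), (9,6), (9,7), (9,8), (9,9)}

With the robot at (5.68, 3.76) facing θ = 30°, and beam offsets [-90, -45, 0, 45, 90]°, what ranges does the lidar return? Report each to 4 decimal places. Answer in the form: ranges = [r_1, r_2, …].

ranges = [3.1870, 3.4371, 3.8336, 1.2837, 6.0506]

beam 1: φ=-90°, α=300°
  cosα=0.5000 sinα=-0.8660 | (5,3) | tMaxX 0.6400 tMaxY 0.8776 | tΔX 2.0000 tΔY 1.1547
    t=0.6400 [x] (6,3)
    t=0.8776 [y] (6,2)
    t=2.0323 [y] (6,1)
    t=2.6400 [x] (7,1)
    t=3.1870 [y] (7,0) — stop
  → r_1 = 3.1870
beam 2: φ=-45°, α=345°
  cosα=0.9659 sinα=-0.2588 | (5,3) | tMaxX 0.3313 tMaxY 2.9364 | tΔX 1.0353 tΔY 3.8637
    t=0.3313 [x] (6,3)
    t=1.3666 [x] (7,3)
    t=2.4018 [x] (8,3)
    t=2.9364 [y] (8,2)
    t=3.4371 [x] (9,2) — stop
  → r_2 = 3.4371
beam 3: φ=0°, α=30°
  cosα=0.8660 sinα=0.5000 | (5,3) | tMaxX 0.3695 tMaxY 0.4800 | tΔX 1.1547 tΔY 2.0000
    t=0.3695 [x] (6,3)
    t=0.4800 [y] (6,4)
    t=1.5242 [x] (7,4)
    t=2.4800 [y] (7,5)
    t=2.6789 [x] (8,5)
    t=3.8336 [x] (9,5) — stop
  → r_3 = 3.8336
beam 4: φ=45°, α=75°
  cosα=0.2588 sinα=0.9659 | (5,3) | tMaxX 1.2364 tMaxY 0.2485 | tΔX 3.8637 tΔY 1.0353
    t=0.2485 [y] (5,4)
    t=1.2364 [x] (6,4)
    t=1.2837 [y] (6,5) — stop
  → r_4 = 1.2837
beam 5: φ=90°, α=120°
  cosα=-0.5000 sinα=0.8660 | (5,3) | tMaxX 1.3600 tMaxY 0.2771 | tΔX 2.0000 tΔY 1.1547
    t=0.2771 [y] (5,4)
    t=1.3600 [x] (4,4)
    t=1.4318 [y] (4,5)
    t=2.5865 [y] (4,6)
    t=3.3600 [x] (3,6)
    t=3.7412 [y] (3,7)
    t=4.8959 [y] (3,8)
    t=5.3600 [x] (2,8)
    t=6.0506 [y] (2,9) — stop
  → r_5 = 6.0506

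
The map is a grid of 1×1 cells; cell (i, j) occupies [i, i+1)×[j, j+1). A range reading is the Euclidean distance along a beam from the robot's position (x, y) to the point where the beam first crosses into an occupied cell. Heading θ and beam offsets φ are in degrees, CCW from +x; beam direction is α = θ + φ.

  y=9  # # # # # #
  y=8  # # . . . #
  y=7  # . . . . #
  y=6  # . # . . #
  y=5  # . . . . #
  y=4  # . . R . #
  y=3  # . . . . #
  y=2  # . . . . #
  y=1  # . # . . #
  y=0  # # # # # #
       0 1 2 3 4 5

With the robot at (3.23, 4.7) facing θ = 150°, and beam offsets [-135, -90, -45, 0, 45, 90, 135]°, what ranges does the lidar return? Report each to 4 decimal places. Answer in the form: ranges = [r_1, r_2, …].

ranges = [1.8324, 3.5400, 1.3459, 2.5750, 2.3087, 4.2724, 3.8305]

beam 1: φ=-135°, α=15°
  dir = (cos 15°, sin 15°) = (0.9659, 0.2588); from cell (3,4)
  next x-line at t=0.7972, next y-line at t=1.1591; Δt_x=1.0353, Δt_y=3.8637
    x: enter (4,4) at t=0.7972
    y: enter (4,5) at t=1.1591
    x: enter (5,5) at t=1.8324 ← occupied
  → r_1 = 1.8324
beam 2: φ=-90°, α=60°
  dir = (cos 60°, sin 60°) = (0.5000, 0.8660); from cell (3,4)
  next x-line at t=1.5400, next y-line at t=0.3464; Δt_x=2.0000, Δt_y=1.1547
    y: enter (3,5) at t=0.3464
    y: enter (3,6) at t=1.5011
    x: enter (4,6) at t=1.5400
    y: enter (4,7) at t=2.6558
    x: enter (5,7) at t=3.5400 ← occupied
  → r_2 = 3.5400
beam 3: φ=-45°, α=105°
  dir = (cos 105°, sin 105°) = (-0.2588, 0.9659); from cell (3,4)
  next x-line at t=0.8887, next y-line at t=0.3106; Δt_x=3.8637, Δt_y=1.0353
    y: enter (3,5) at t=0.3106
    x: enter (2,5) at t=0.8887
    y: enter (2,6) at t=1.3459 ← occupied
  → r_3 = 1.3459
beam 4: φ=0°, α=150°
  dir = (cos 150°, sin 150°) = (-0.8660, 0.5000); from cell (3,4)
  next x-line at t=0.2656, next y-line at t=0.6000; Δt_x=1.1547, Δt_y=2.0000
    x: enter (2,4) at t=0.2656
    y: enter (2,5) at t=0.6000
    x: enter (1,5) at t=1.4203
    x: enter (0,5) at t=2.5750 ← occupied
  → r_4 = 2.5750
beam 5: φ=45°, α=195°
  dir = (cos 195°, sin 195°) = (-0.9659, -0.2588); from cell (3,4)
  next x-line at t=0.2381, next y-line at t=2.7046; Δt_x=1.0353, Δt_y=3.8637
    x: enter (2,4) at t=0.2381
    x: enter (1,4) at t=1.2734
    x: enter (0,4) at t=2.3087 ← occupied
  → r_5 = 2.3087
beam 6: φ=90°, α=240°
  dir = (cos 240°, sin 240°) = (-0.5000, -0.8660); from cell (3,4)
  next x-line at t=0.4600, next y-line at t=0.8083; Δt_x=2.0000, Δt_y=1.1547
    x: enter (2,4) at t=0.4600
    y: enter (2,3) at t=0.8083
    y: enter (2,2) at t=1.9630
    x: enter (1,2) at t=2.4600
    y: enter (1,1) at t=3.1177
    y: enter (1,0) at t=4.2724 ← occupied
  → r_6 = 4.2724
beam 7: φ=135°, α=285°
  dir = (cos 285°, sin 285°) = (0.2588, -0.9659); from cell (3,4)
  next x-line at t=2.9751, next y-line at t=0.7247; Δt_x=3.8637, Δt_y=1.0353
    y: enter (3,3) at t=0.7247
    y: enter (3,2) at t=1.7600
    y: enter (3,1) at t=2.7952
    x: enter (4,1) at t=2.9751
    y: enter (4,0) at t=3.8305 ← occupied
  → r_7 = 3.8305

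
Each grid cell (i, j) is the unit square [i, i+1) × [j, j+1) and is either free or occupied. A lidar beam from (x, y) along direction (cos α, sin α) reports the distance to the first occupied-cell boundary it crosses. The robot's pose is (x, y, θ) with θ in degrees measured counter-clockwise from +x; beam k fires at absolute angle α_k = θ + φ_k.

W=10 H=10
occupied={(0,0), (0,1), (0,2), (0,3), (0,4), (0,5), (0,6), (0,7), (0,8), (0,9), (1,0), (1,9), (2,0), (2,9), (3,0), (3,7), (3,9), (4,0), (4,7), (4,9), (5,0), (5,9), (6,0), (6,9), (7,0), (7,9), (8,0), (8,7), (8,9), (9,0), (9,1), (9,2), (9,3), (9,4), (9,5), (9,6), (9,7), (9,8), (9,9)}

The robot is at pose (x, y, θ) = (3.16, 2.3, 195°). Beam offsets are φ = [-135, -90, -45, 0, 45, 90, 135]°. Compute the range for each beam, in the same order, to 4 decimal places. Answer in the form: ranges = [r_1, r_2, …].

ranges = [7.7365, 6.9364, 2.4942, 2.2362, 1.5011, 1.3459, 2.6000]

beam 1: φ=-135°, α=60°
  cosα=0.5000 sinα=0.8660 | (3,2) | tMaxX 1.6800 tMaxY 0.8083 | tΔX 2.0000 tΔY 1.1547
    t=0.8083 [y] (3,3)
    t=1.6800 [x] (4,3)
    t=1.9630 [y] (4,4)
    t=3.1177 [y] (4,5)
    t=3.6800 [x] (5,5)
    t=4.2724 [y] (5,6)
    t=5.4271 [y] (5,7)
    t=5.6800 [x] (6,7)
    t=6.5818 [y] (6,8)
    t=7.6800 [x] (7,8)
    t=7.7365 [y] (7,9) — stop
  → r_1 = 7.7365
beam 2: φ=-90°, α=105°
  cosα=-0.2588 sinα=0.9659 | (3,2) | tMaxX 0.6182 tMaxY 0.7247 | tΔX 3.8637 tΔY 1.0353
    t=0.6182 [x] (2,2)
    t=0.7247 [y] (2,3)
    t=1.7600 [y] (2,4)
    t=2.7952 [y] (2,5)
    t=3.8305 [y] (2,6)
    t=4.4819 [x] (1,6)
    t=4.8658 [y] (1,7)
    t=5.9011 [y] (1,8)
    t=6.9364 [y] (1,9) — stop
  → r_2 = 6.9364
beam 3: φ=-45°, α=150°
  cosα=-0.8660 sinα=0.5000 | (3,2) | tMaxX 0.1848 tMaxY 1.4000 | tΔX 1.1547 tΔY 2.0000
    t=0.1848 [x] (2,2)
    t=1.3395 [x] (1,2)
    t=1.4000 [y] (1,3)
    t=2.4942 [x] (0,3) — stop
  → r_3 = 2.4942
beam 4: φ=0°, α=195°
  cosα=-0.9659 sinα=-0.2588 | (3,2) | tMaxX 0.1656 tMaxY 1.1591 | tΔX 1.0353 tΔY 3.8637
    t=0.1656 [x] (2,2)
    t=1.1591 [y] (2,1)
    t=1.2009 [x] (1,1)
    t=2.2362 [x] (0,1) — stop
  → r_4 = 2.2362
beam 5: φ=45°, α=240°
  cosα=-0.5000 sinα=-0.8660 | (3,2) | tMaxX 0.3200 tMaxY 0.3464 | tΔX 2.0000 tΔY 1.1547
    t=0.3200 [x] (2,2)
    t=0.3464 [y] (2,1)
    t=1.5011 [y] (2,0) — stop
  → r_5 = 1.5011
beam 6: φ=90°, α=285°
  cosα=0.2588 sinα=-0.9659 | (3,2) | tMaxX 3.2455 tMaxY 0.3106 | tΔX 3.8637 tΔY 1.0353
    t=0.3106 [y] (3,1)
    t=1.3459 [y] (3,0) — stop
  → r_6 = 1.3459
beam 7: φ=135°, α=330°
  cosα=0.8660 sinα=-0.5000 | (3,2) | tMaxX 0.9699 tMaxY 0.6000 | tΔX 1.1547 tΔY 2.0000
    t=0.6000 [y] (3,1)
    t=0.9699 [x] (4,1)
    t=2.1246 [x] (5,1)
    t=2.6000 [y] (5,0) — stop
  → r_7 = 2.6000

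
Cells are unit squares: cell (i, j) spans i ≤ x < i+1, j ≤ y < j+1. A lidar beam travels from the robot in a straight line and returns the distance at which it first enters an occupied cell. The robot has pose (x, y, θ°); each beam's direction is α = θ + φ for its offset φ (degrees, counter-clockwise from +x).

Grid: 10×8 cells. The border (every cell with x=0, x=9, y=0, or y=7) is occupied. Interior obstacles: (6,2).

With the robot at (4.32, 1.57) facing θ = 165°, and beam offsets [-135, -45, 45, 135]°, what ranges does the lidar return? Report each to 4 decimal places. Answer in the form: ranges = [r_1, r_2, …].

beam 1: φ=-135°, α=30°
  cosα=0.8660 sinα=0.5000 | (4,1) | tMaxX 0.7852 tMaxY 0.8600 | tΔX 1.1547 tΔY 2.0000
    t=0.7852 [x] (5,1)
    t=0.8600 [y] (5,2)
    t=1.9399 [x] (6,2) — stop
  → r_1 = 1.9399
beam 2: φ=-45°, α=120°
  cosα=-0.5000 sinα=0.8660 | (4,1) | tMaxX 0.6400 tMaxY 0.4965 | tΔX 2.0000 tΔY 1.1547
    t=0.4965 [y] (4,2)
    t=0.6400 [x] (3,2)
    t=1.6512 [y] (3,3)
    t=2.6400 [x] (2,3)
    t=2.8059 [y] (2,4)
    t=3.9606 [y] (2,5)
    t=4.6400 [x] (1,5)
    t=5.1153 [y] (1,6)
    t=6.2700 [y] (1,7) — stop
  → r_2 = 6.2700
beam 3: φ=45°, α=210°
  cosα=-0.8660 sinα=-0.5000 | (4,1) | tMaxX 0.3695 tMaxY 1.1400 | tΔX 1.1547 tΔY 2.0000
    t=0.3695 [x] (3,1)
    t=1.1400 [y] (3,0) — stop
  → r_3 = 1.1400
beam 4: φ=135°, α=300°
  cosα=0.5000 sinα=-0.8660 | (4,1) | tMaxX 1.3600 tMaxY 0.6582 | tΔX 2.0000 tΔY 1.1547
    t=0.6582 [y] (4,0) — stop
  → r_4 = 0.6582

ranges = [1.9399, 6.2700, 1.1400, 0.6582]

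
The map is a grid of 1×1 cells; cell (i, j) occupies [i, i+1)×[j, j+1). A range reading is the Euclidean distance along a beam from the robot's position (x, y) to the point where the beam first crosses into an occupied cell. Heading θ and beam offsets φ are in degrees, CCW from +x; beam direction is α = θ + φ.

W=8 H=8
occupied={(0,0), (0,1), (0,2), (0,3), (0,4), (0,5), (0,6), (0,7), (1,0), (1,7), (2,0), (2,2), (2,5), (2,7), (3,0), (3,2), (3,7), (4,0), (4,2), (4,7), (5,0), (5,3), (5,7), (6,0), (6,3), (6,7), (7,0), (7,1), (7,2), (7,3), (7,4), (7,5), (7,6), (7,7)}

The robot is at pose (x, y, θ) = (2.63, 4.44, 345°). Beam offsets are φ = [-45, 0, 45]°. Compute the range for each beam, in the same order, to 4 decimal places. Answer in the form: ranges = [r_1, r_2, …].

ranges = [1.6628, 2.4536, 5.0460]

beam 1: φ=-45°, α=300°
  cosα=0.5000 sinα=-0.8660 | (2,4) | tMaxX 0.7400 tMaxY 0.5081 | tΔX 2.0000 tΔY 1.1547
    t=0.5081 [y] (2,3)
    t=0.7400 [x] (3,3)
    t=1.6628 [y] (3,2) — stop
  → r_1 = 1.6628
beam 2: φ=0°, α=345°
  cosα=0.9659 sinα=-0.2588 | (2,4) | tMaxX 0.3831 tMaxY 1.7000 | tΔX 1.0353 tΔY 3.8637
    t=0.3831 [x] (3,4)
    t=1.4183 [x] (4,4)
    t=1.7000 [y] (4,3)
    t=2.4536 [x] (5,3) — stop
  → r_2 = 2.4536
beam 3: φ=45°, α=30°
  cosα=0.8660 sinα=0.5000 | (2,4) | tMaxX 0.4272 tMaxY 1.1200 | tΔX 1.1547 tΔY 2.0000
    t=0.4272 [x] (3,4)
    t=1.1200 [y] (3,5)
    t=1.5819 [x] (4,5)
    t=2.7366 [x] (5,5)
    t=3.1200 [y] (5,6)
    t=3.8913 [x] (6,6)
    t=5.0460 [x] (7,6) — stop
  → r_3 = 5.0460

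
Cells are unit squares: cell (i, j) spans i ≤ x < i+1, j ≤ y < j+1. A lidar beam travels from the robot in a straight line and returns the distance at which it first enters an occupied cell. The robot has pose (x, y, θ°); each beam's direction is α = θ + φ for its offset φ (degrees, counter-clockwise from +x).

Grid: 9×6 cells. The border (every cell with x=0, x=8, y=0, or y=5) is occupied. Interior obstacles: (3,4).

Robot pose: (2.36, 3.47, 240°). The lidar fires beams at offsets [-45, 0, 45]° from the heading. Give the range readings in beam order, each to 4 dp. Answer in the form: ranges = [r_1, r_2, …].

beam 1: φ=-45°, α=195°
  d=(-0.9659,-0.2588)  start (2,3)  tX=0.3727 tY=1.8159  stride 1/|dx|=1.0353 1/|dy|=3.8637
    cross x-line → (1,3), t=0.3727
    cross x-line → (0,3), t=1.4080 (wall)
  → r_1 = 1.4080
beam 2: φ=0°, α=240°
  d=(-0.5000,-0.8660)  start (2,3)  tX=0.7200 tY=0.5427  stride 1/|dx|=2.0000 1/|dy|=1.1547
    cross y-line → (2,2), t=0.5427
    cross x-line → (1,2), t=0.7200
    cross y-line → (1,1), t=1.6974
    cross x-line → (0,1), t=2.7200 (wall)
  → r_2 = 2.7200
beam 3: φ=45°, α=285°
  d=(0.2588,-0.9659)  start (2,3)  tX=2.4728 tY=0.4866  stride 1/|dx|=3.8637 1/|dy|=1.0353
    cross y-line → (2,2), t=0.4866
    cross y-line → (2,1), t=1.5219
    cross x-line → (3,1), t=2.4728
    cross y-line → (3,0), t=2.5571 (wall)
  → r_3 = 2.5571

ranges = [1.4080, 2.7200, 2.5571]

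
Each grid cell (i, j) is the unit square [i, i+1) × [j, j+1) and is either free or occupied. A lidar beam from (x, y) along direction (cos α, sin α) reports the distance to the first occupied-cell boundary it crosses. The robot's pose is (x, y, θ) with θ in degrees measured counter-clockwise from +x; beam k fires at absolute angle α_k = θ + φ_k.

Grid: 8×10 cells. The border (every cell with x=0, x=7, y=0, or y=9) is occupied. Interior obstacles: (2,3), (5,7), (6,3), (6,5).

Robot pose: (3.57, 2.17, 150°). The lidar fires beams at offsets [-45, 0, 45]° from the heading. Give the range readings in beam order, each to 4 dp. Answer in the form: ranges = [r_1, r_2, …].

ranges = [7.0709, 1.6600, 2.6607]

beam 1: φ=-45°, α=105°
  direction (-0.2588, 0.9659); cell (3,2); t to first gridline: x 2.2023, y 0.8593 (then +3.8637 / +1.0353)
    (3,3) via y @ 0.8593
    (3,4) via y @ 1.8946
    (2,4) via x @ 2.2023
    (2,5) via y @ 2.9298
    (2,6) via y @ 3.9651
    (2,7) via y @ 5.0004
    (2,8) via y @ 6.0357
    (1,8) via x @ 6.0660
    (1,9) via y @ 7.0709  # hit
  → r_1 = 7.0709
beam 2: φ=0°, α=150°
  direction (-0.8660, 0.5000); cell (3,2); t to first gridline: x 0.6582, y 1.6600 (then +1.1547 / +2.0000)
    (2,2) via x @ 0.6582
    (2,3) via y @ 1.6600  # hit
  → r_2 = 1.6600
beam 3: φ=45°, α=195°
  direction (-0.9659, -0.2588); cell (3,2); t to first gridline: x 0.5901, y 0.6568 (then +1.0353 / +3.8637)
    (2,2) via x @ 0.5901
    (2,1) via y @ 0.6568
    (1,1) via x @ 1.6254
    (0,1) via x @ 2.6607  # hit
  → r_3 = 2.6607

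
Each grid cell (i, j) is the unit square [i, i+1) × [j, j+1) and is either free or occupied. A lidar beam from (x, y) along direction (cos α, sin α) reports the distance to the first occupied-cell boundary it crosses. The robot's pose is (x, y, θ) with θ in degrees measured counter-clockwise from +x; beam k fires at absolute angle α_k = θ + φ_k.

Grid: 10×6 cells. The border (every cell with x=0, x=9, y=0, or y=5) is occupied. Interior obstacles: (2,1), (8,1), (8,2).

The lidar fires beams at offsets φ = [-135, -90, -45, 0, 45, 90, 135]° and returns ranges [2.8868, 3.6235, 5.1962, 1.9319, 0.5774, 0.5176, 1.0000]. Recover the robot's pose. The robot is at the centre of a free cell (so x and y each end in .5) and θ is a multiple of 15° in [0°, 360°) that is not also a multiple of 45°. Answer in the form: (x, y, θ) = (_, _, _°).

Enumerate (i+0.5, j+0.5, θ) over the 29 free cells and 16 admissible headings. For each, cast all 7 beams and compare to the given ranges.
  (3.5, 1.5, 240°): beam 1 = 3.6235 ≠ 2.8868 ✗
  (1.5, 1.5, 30°): beam 1 = 0.5176 ≠ 2.8868 ✗
  (1.5, 1.5, 75°): beam 1 = 0.5774 ≠ 2.8868 ✗
  (4.5, 2.5, 255°): beam 3 = 1.7321 ≠ 5.1962 ✗
  (3.5, 1.5, 105°): beam 1 = 1.0000 ≠ 2.8868 ✗
  …
  (3.5, 4.5, 15°): r_1=2.8868, r_2=3.6235, r_3=5.1962, r_4=1.9319, r_5=0.5774, r_6=0.5176, r_7=1.0000 — all match ✓
No second candidate reproduces the full scan.

(x, y, θ) = (3.5, 4.5, 15°)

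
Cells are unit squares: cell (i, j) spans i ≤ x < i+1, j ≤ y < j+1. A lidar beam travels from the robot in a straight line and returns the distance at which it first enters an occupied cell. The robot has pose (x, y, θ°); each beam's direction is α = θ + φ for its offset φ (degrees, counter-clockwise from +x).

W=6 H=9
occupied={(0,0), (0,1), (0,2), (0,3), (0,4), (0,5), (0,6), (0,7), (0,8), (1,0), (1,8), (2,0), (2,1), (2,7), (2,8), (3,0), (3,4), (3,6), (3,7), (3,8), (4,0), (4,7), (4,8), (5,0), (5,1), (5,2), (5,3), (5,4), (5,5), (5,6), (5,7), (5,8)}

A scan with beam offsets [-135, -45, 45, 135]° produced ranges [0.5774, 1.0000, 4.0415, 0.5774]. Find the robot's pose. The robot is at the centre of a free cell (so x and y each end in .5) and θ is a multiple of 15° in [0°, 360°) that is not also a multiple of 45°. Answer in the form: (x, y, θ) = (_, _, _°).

(x, y, θ) = (4.5, 1.5, 105°)

Enumerate (i+0.5, j+0.5, θ) over the 22 free cells and 16 admissible headings. For each, cast all 4 beams and compare to the given ranges.
  (2.5, 5.5, 30°): beam 1 = 4.6587 ≠ 0.5774 ✗
  (2.5, 6.5, 255°): beam 2 = 1.7321 ≠ 1.0000 ✗
  (2.5, 4.5, 150°): beam 1 = 0.5176 ≠ 0.5774 ✗
  (3.5, 1.5, 30°): beam 1 = 0.5176 ≠ 0.5774 ✗
  …
  (4.5, 1.5, 105°): r_1=0.5774, r_2=1.0000, r_3=4.0415, r_4=0.5774 — all match ✓
Only this pose fits every beam.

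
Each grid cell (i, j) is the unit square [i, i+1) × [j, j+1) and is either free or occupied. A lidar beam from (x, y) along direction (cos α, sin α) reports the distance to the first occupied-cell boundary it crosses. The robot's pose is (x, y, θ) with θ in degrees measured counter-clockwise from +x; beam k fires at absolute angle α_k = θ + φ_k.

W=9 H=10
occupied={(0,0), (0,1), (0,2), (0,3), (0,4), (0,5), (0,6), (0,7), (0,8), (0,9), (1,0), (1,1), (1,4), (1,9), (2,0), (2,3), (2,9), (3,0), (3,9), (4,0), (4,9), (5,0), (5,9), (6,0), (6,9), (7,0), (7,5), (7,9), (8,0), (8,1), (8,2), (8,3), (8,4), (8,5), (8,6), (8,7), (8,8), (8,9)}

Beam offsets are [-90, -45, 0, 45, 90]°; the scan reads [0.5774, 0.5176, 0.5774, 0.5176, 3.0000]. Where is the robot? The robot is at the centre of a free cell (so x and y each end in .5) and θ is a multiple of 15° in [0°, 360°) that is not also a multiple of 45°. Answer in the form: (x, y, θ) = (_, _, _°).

(x, y, θ) = (1.5, 2.5, 240°)

Enumerate (i+0.5, j+0.5, θ) over the 52 free cells and 16 admissible headings. For each, cast all 5 beams and compare to the given ranges.
  (1.5, 6.5, 60°): beam 1 = 7.5056 ≠ 0.5774 ✗
  (4.5, 6.5, 240°): beam 1 = 4.0415 ≠ 0.5774 ✗
  (7.5, 4.5, 165°): beam 1 = 0.5176 ≠ 0.5774 ✗
  …
  (1.5, 2.5, 240°): r_1=0.5774, r_2=0.5176, r_3=0.5774, r_4=0.5176, r_5=3.0000 — all match ✓
No second candidate reproduces the full scan.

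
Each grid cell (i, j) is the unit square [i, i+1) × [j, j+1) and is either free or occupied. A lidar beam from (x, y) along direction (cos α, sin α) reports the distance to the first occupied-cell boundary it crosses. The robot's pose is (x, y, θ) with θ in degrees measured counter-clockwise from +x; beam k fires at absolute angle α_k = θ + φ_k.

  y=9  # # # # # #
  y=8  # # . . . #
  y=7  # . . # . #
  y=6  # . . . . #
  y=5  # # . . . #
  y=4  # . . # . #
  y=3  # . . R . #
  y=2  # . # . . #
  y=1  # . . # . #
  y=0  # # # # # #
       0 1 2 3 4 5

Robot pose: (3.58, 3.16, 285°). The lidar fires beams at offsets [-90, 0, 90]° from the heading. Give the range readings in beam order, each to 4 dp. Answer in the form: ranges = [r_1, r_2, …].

beam 1: φ=-90°, α=195°
  cosα=-0.9659 sinα=-0.2588 | (3,3) | tMaxX 0.6005 tMaxY 0.6182 | tΔX 1.0353 tΔY 3.8637
    t=0.6005 [x] (2,3)
    t=0.6182 [y] (2,2) — stop
  → r_1 = 0.6182
beam 2: φ=0°, α=285°
  cosα=0.2588 sinα=-0.9659 | (3,3) | tMaxX 1.6228 tMaxY 0.1656 | tΔX 3.8637 tΔY 1.0353
    t=0.1656 [y] (3,2)
    t=1.2009 [y] (3,1) — stop
  → r_2 = 1.2009
beam 3: φ=90°, α=15°
  cosα=0.9659 sinα=0.2588 | (3,3) | tMaxX 0.4348 tMaxY 3.2455 | tΔX 1.0353 tΔY 3.8637
    t=0.4348 [x] (4,3)
    t=1.4701 [x] (5,3) — stop
  → r_3 = 1.4701

ranges = [0.6182, 1.2009, 1.4701]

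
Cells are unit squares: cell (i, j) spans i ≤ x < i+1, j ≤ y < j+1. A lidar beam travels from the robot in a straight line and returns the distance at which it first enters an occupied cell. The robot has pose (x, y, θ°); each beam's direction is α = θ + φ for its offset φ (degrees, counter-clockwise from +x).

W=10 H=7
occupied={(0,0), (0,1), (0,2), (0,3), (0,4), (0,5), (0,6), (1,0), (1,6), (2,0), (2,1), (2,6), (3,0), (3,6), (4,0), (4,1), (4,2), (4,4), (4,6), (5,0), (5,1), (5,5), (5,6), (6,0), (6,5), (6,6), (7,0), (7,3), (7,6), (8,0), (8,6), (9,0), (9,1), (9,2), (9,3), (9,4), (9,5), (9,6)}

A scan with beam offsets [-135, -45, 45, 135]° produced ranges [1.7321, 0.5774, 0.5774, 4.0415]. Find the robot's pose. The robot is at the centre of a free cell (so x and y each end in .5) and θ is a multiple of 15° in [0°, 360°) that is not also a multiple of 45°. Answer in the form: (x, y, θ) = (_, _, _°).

(x, y, θ) = (7.5, 5.5, 105°)

Candidates: 32 free-cell centres × 16 headings = 512 poses. Raycast each; keep the one whose scan matches to 4 dp.
  (3.5, 4.5, 75°): beam 3 = 1.7321 ≠ 0.5774 ✗
  (2.5, 3.5, 300°): beam 1 = 1.5529 ≠ 1.7321 ✗
  (5.5, 3.5, 330°): beam 1 = 4.6587 ≠ 1.7321 ✗
  (6.5, 1.5, 30°): beam 1 = 0.5176 ≠ 1.7321 ✗
  …
  (7.5, 5.5, 105°): r_1=1.7321, r_2=0.5774, r_3=0.5774, r_4=4.0415 — all match ✓
Only this pose fits every beam.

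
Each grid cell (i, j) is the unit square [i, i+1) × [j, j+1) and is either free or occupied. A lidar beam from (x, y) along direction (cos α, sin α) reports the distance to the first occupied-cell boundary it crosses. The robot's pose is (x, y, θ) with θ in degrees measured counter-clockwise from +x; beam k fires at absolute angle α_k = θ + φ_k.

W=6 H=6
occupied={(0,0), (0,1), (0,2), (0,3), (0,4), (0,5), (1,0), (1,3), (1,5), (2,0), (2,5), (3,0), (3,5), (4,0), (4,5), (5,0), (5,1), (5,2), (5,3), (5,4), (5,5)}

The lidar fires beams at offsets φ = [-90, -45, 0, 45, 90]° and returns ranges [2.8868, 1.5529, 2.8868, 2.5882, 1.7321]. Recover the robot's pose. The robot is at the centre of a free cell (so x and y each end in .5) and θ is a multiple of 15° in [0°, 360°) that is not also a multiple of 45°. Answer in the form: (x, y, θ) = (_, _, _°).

(x, y, θ) = (3.5, 3.5, 240°)

The pose lattice has 15·16 = 240 candidates. Test each by forward raycasting.
  (1.5, 4.5, 285°): beam 1 = 0.5176 ≠ 2.8868 ✗
  (4.5, 2.5, 345°): beam 1 = 1.5529 ≠ 2.8868 ✗
  (3.5, 1.5, 240°): beam 2 = 1.9319 ≠ 1.5529 ✗
  …
  (3.5, 3.5, 240°): r_1=2.8868, r_2=1.5529, r_3=2.8868, r_4=2.5882, r_5=1.7321 — all match ✓
Unique over the lattice → pose = (3.5, 3.5, 240°).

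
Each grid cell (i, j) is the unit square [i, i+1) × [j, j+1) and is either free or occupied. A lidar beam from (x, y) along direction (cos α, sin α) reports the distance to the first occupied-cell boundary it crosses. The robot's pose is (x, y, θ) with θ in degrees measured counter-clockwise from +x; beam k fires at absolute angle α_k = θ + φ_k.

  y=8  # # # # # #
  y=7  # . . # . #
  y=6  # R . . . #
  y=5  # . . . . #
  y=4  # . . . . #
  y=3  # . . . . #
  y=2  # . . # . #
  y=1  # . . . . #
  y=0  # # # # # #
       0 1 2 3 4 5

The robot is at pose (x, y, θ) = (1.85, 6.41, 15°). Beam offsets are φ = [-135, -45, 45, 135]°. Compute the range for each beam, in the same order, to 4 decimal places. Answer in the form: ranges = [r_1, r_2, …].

ranges = [1.7000, 3.6373, 1.8360, 0.9815]

beam 1: φ=-135°, α=240°
  dir = (cos 240°, sin 240°) = (-0.5000, -0.8660); from cell (1,6)
  next x-line at t=1.7000, next y-line at t=0.4734; Δt_x=2.0000, Δt_y=1.1547
    y: enter (1,5) at t=0.4734
    y: enter (1,4) at t=1.6281
    x: enter (0,4) at t=1.7000 ← occupied
  → r_1 = 1.7000
beam 2: φ=-45°, α=330°
  dir = (cos 330°, sin 330°) = (0.8660, -0.5000); from cell (1,6)
  next x-line at t=0.1732, next y-line at t=0.8200; Δt_x=1.1547, Δt_y=2.0000
    x: enter (2,6) at t=0.1732
    y: enter (2,5) at t=0.8200
    x: enter (3,5) at t=1.3279
    x: enter (4,5) at t=2.4826
    y: enter (4,4) at t=2.8200
    x: enter (5,4) at t=3.6373 ← occupied
  → r_2 = 3.6373
beam 3: φ=45°, α=60°
  dir = (cos 60°, sin 60°) = (0.5000, 0.8660); from cell (1,6)
  next x-line at t=0.3000, next y-line at t=0.6813; Δt_x=2.0000, Δt_y=1.1547
    x: enter (2,6) at t=0.3000
    y: enter (2,7) at t=0.6813
    y: enter (2,8) at t=1.8360 ← occupied
  → r_3 = 1.8360
beam 4: φ=135°, α=150°
  dir = (cos 150°, sin 150°) = (-0.8660, 0.5000); from cell (1,6)
  next x-line at t=0.9815, next y-line at t=1.1800; Δt_x=1.1547, Δt_y=2.0000
    x: enter (0,6) at t=0.9815 ← occupied
  → r_4 = 0.9815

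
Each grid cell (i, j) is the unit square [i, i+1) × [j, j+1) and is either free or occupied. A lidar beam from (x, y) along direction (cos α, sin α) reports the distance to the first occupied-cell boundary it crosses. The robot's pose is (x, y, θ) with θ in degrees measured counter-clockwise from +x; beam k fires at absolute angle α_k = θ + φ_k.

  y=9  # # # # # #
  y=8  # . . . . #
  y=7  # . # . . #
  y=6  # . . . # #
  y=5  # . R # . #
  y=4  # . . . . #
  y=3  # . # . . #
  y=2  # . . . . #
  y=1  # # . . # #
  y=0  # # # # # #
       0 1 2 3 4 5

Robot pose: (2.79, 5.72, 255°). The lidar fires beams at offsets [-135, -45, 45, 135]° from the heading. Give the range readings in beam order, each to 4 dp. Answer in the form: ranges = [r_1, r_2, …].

ranges = [1.4780, 2.0669, 0.4200, 0.2425]

beam 1: φ=-135°, α=120°
  direction (-0.5000, 0.8660); cell (2,5); t to first gridline: x 1.5800, y 0.3233 (then +2.0000 / +1.1547)
    (2,6) via y @ 0.3233
    (2,7) via y @ 1.4780  # hit
  → r_1 = 1.4780
beam 2: φ=-45°, α=210°
  direction (-0.8660, -0.5000); cell (2,5); t to first gridline: x 0.9122, y 1.4400 (then +1.1547 / +2.0000)
    (1,5) via x @ 0.9122
    (1,4) via y @ 1.4400
    (0,4) via x @ 2.0669  # hit
  → r_2 = 2.0669
beam 3: φ=45°, α=300°
  direction (0.5000, -0.8660); cell (2,5); t to first gridline: x 0.4200, y 0.8314 (then +2.0000 / +1.1547)
    (3,5) via x @ 0.4200  # hit
  → r_3 = 0.4200
beam 4: φ=135°, α=30°
  direction (0.8660, 0.5000); cell (2,5); t to first gridline: x 0.2425, y 0.5600 (then +1.1547 / +2.0000)
    (3,5) via x @ 0.2425  # hit
  → r_4 = 0.2425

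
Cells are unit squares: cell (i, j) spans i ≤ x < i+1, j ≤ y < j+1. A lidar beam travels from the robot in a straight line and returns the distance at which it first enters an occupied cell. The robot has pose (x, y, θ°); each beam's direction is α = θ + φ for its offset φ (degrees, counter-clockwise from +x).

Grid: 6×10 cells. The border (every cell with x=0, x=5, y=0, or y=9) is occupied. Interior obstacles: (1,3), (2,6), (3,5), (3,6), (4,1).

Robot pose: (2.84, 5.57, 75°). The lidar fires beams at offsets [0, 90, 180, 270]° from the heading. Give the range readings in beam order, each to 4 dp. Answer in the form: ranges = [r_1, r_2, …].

ranges = [0.4452, 1.9049, 4.7312, 0.1656]

beam 1: φ=0°, α=75°
  d=(0.2588,0.9659)  start (2,5)  tX=0.6182 tY=0.4452  stride 1/|dx|=3.8637 1/|dy|=1.0353
    cross y-line → (2,6), t=0.4452 (wall)
  → r_1 = 0.4452
beam 2: φ=90°, α=165°
  d=(-0.9659,0.2588)  start (2,5)  tX=0.8696 tY=1.6614  stride 1/|dx|=1.0353 1/|dy|=3.8637
    cross x-line → (1,5), t=0.8696
    cross y-line → (1,6), t=1.6614
    cross x-line → (0,6), t=1.9049 (wall)
  → r_2 = 1.9049
beam 3: φ=180°, α=255°
  d=(-0.2588,-0.9659)  start (2,5)  tX=3.2455 tY=0.5901  stride 1/|dx|=3.8637 1/|dy|=1.0353
    cross y-line → (2,4), t=0.5901
    cross y-line → (2,3), t=1.6254
    cross y-line → (2,2), t=2.6607
    cross x-line → (1,2), t=3.2455
    cross y-line → (1,1), t=3.6959
    cross y-line → (1,0), t=4.7312 (wall)
  → r_3 = 4.7312
beam 4: φ=270°, α=345°
  d=(0.9659,-0.2588)  start (2,5)  tX=0.1656 tY=2.2023  stride 1/|dx|=1.0353 1/|dy|=3.8637
    cross x-line → (3,5), t=0.1656 (wall)
  → r_4 = 0.1656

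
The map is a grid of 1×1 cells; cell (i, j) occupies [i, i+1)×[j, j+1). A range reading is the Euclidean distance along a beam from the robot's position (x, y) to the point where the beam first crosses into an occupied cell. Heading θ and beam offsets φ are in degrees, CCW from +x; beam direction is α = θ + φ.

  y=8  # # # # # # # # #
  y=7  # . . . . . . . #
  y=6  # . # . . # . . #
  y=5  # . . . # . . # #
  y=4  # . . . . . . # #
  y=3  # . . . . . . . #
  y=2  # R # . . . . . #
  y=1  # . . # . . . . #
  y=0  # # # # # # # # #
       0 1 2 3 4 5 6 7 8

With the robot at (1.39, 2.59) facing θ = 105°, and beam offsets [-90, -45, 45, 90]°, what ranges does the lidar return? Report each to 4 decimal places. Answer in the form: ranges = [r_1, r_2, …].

ranges = [0.6315, 6.2469, 0.4503, 0.4038]

beam 1: φ=-90°, α=15°
  direction (0.9659, 0.2588); cell (1,2); t to first gridline: x 0.6315, y 1.5841 (then +1.0353 / +3.8637)
    (2,2) via x @ 0.6315  # hit
  → r_1 = 0.6315
beam 2: φ=-45°, α=60°
  direction (0.5000, 0.8660); cell (1,2); t to first gridline: x 1.2200, y 0.4734 (then +2.0000 / +1.1547)
    (1,3) via y @ 0.4734
    (2,3) via x @ 1.2200
    (2,4) via y @ 1.6281
    (2,5) via y @ 2.7828
    (3,5) via x @ 3.2200
    (3,6) via y @ 3.9375
    (3,7) via y @ 5.0922
    (4,7) via x @ 5.2200
    (4,8) via y @ 6.2469  # hit
  → r_2 = 6.2469
beam 3: φ=45°, α=150°
  direction (-0.8660, 0.5000); cell (1,2); t to first gridline: x 0.4503, y 0.8200 (then +1.1547 / +2.0000)
    (0,2) via x @ 0.4503  # hit
  → r_3 = 0.4503
beam 4: φ=90°, α=195°
  direction (-0.9659, -0.2588); cell (1,2); t to first gridline: x 0.4038, y 2.2796 (then +1.0353 / +3.8637)
    (0,2) via x @ 0.4038  # hit
  → r_4 = 0.4038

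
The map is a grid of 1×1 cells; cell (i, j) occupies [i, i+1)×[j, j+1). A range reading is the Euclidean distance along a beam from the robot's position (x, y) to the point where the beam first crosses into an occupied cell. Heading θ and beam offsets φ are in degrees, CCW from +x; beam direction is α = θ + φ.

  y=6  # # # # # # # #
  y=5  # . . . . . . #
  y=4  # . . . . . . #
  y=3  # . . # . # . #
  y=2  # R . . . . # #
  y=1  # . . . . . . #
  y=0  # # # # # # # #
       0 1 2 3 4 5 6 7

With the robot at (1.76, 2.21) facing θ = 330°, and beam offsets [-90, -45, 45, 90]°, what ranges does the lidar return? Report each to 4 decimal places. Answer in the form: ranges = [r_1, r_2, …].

ranges = [1.3972, 1.2527, 3.3543, 4.3763]

beam 1: φ=-90°, α=240°
  cosα=-0.5000 sinα=-0.8660 | (1,2) | tMaxX 1.5200 tMaxY 0.2425 | tΔX 2.0000 tΔY 1.1547
    t=0.2425 [y] (1,1)
    t=1.3972 [y] (1,0) — stop
  → r_1 = 1.3972
beam 2: φ=-45°, α=285°
  cosα=0.2588 sinα=-0.9659 | (1,2) | tMaxX 0.9273 tMaxY 0.2174 | tΔX 3.8637 tΔY 1.0353
    t=0.2174 [y] (1,1)
    t=0.9273 [x] (2,1)
    t=1.2527 [y] (2,0) — stop
  → r_2 = 1.2527
beam 3: φ=45°, α=15°
  cosα=0.9659 sinα=0.2588 | (1,2) | tMaxX 0.2485 tMaxY 3.0523 | tΔX 1.0353 tΔY 3.8637
    t=0.2485 [x] (2,2)
    t=1.2837 [x] (3,2)
    t=2.3190 [x] (4,2)
    t=3.0523 [y] (4,3)
    t=3.3543 [x] (5,3) — stop
  → r_3 = 3.3543
beam 4: φ=90°, α=60°
  cosα=0.5000 sinα=0.8660 | (1,2) | tMaxX 0.4800 tMaxY 0.9122 | tΔX 2.0000 tΔY 1.1547
    t=0.4800 [x] (2,2)
    t=0.9122 [y] (2,3)
    t=2.0669 [y] (2,4)
    t=2.4800 [x] (3,4)
    t=3.2216 [y] (3,5)
    t=4.3763 [y] (3,6) — stop
  → r_4 = 4.3763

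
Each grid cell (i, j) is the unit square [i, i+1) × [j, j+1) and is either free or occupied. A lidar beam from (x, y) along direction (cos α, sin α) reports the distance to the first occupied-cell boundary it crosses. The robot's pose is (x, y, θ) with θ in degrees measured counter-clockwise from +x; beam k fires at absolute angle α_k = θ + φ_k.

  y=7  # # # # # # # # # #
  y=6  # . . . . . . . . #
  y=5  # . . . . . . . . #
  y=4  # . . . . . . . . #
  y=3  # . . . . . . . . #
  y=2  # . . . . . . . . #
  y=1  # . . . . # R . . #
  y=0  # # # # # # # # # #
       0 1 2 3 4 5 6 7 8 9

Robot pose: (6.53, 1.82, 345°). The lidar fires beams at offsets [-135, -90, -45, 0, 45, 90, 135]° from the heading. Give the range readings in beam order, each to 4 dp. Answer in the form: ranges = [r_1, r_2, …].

beam 1: φ=-135°, α=210°
  dir = (cos 210°, sin 210°) = (-0.8660, -0.5000); from cell (6,1)
  next x-line at t=0.6120, next y-line at t=1.6400; Δt_x=1.1547, Δt_y=2.0000
    x: enter (5,1) at t=0.6120 ← occupied
  → r_1 = 0.6120
beam 2: φ=-90°, α=255°
  dir = (cos 255°, sin 255°) = (-0.2588, -0.9659); from cell (6,1)
  next x-line at t=2.0478, next y-line at t=0.8489; Δt_x=3.8637, Δt_y=1.0353
    y: enter (6,0) at t=0.8489 ← occupied
  → r_2 = 0.8489
beam 3: φ=-45°, α=300°
  dir = (cos 300°, sin 300°) = (0.5000, -0.8660); from cell (6,1)
  next x-line at t=0.9400, next y-line at t=0.9469; Δt_x=2.0000, Δt_y=1.1547
    x: enter (7,1) at t=0.9400
    y: enter (7,0) at t=0.9469 ← occupied
  → r_3 = 0.9469
beam 4: φ=0°, α=345°
  dir = (cos 345°, sin 345°) = (0.9659, -0.2588); from cell (6,1)
  next x-line at t=0.4866, next y-line at t=3.1682; Δt_x=1.0353, Δt_y=3.8637
    x: enter (7,1) at t=0.4866
    x: enter (8,1) at t=1.5219
    x: enter (9,1) at t=2.5571 ← occupied
  → r_4 = 2.5571
beam 5: φ=45°, α=30°
  dir = (cos 30°, sin 30°) = (0.8660, 0.5000); from cell (6,1)
  next x-line at t=0.5427, next y-line at t=0.3600; Δt_x=1.1547, Δt_y=2.0000
    y: enter (6,2) at t=0.3600
    x: enter (7,2) at t=0.5427
    x: enter (8,2) at t=1.6974
    y: enter (8,3) at t=2.3600
    x: enter (9,3) at t=2.8521 ← occupied
  → r_5 = 2.8521
beam 6: φ=90°, α=75°
  dir = (cos 75°, sin 75°) = (0.2588, 0.9659); from cell (6,1)
  next x-line at t=1.8159, next y-line at t=0.1863; Δt_x=3.8637, Δt_y=1.0353
    y: enter (6,2) at t=0.1863
    y: enter (6,3) at t=1.2216
    x: enter (7,3) at t=1.8159
    y: enter (7,4) at t=2.2569
    y: enter (7,5) at t=3.2922
    y: enter (7,6) at t=4.3275
    y: enter (7,7) at t=5.3627 ← occupied
  → r_6 = 5.3627
beam 7: φ=135°, α=120°
  dir = (cos 120°, sin 120°) = (-0.5000, 0.8660); from cell (6,1)
  next x-line at t=1.0600, next y-line at t=0.2078; Δt_x=2.0000, Δt_y=1.1547
    y: enter (6,2) at t=0.2078
    x: enter (5,2) at t=1.0600
    y: enter (5,3) at t=1.3625
    y: enter (5,4) at t=2.5172
    x: enter (4,4) at t=3.0600
    y: enter (4,5) at t=3.6719
    y: enter (4,6) at t=4.8266
    x: enter (3,6) at t=5.0600
    y: enter (3,7) at t=5.9813 ← occupied
  → r_7 = 5.9813

ranges = [0.6120, 0.8489, 0.9469, 2.5571, 2.8521, 5.3627, 5.9813]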